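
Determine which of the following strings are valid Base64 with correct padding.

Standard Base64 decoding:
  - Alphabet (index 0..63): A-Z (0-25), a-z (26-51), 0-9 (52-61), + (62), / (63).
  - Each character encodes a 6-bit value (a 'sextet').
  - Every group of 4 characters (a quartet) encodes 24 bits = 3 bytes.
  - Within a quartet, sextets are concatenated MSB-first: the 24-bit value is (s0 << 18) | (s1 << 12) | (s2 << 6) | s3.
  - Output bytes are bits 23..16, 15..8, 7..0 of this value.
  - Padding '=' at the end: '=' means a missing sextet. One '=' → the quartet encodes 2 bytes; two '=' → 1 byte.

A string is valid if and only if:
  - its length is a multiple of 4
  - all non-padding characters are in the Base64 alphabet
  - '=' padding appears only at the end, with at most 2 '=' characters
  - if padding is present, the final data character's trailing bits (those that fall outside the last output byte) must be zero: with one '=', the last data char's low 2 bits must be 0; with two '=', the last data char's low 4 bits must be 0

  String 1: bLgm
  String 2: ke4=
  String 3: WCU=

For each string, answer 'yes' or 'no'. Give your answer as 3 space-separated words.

Answer: yes yes yes

Derivation:
String 1: 'bLgm' → valid
String 2: 'ke4=' → valid
String 3: 'WCU=' → valid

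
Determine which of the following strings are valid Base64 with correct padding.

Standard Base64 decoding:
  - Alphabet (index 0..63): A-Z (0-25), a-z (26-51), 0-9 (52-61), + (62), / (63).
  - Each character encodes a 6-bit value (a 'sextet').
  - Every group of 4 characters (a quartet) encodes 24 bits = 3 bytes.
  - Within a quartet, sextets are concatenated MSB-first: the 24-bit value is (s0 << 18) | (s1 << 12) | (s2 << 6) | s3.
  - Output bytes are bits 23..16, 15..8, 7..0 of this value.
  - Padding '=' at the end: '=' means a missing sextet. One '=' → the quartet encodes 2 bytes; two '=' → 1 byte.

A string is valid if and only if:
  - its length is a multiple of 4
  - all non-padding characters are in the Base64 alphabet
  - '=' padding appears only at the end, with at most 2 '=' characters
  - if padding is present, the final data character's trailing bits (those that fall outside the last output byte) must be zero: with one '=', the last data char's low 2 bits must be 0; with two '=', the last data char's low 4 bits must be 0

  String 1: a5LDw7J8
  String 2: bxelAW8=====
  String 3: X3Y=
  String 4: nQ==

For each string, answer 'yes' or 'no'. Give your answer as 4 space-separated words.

Answer: yes no yes yes

Derivation:
String 1: 'a5LDw7J8' → valid
String 2: 'bxelAW8=====' → invalid (5 pad chars (max 2))
String 3: 'X3Y=' → valid
String 4: 'nQ==' → valid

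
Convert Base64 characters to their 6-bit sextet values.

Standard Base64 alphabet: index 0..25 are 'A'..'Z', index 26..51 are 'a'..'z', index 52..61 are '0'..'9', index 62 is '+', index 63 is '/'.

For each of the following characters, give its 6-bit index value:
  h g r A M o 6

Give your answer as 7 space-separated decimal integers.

Answer: 33 32 43 0 12 40 58

Derivation:
'h': a..z range, 26 + ord('h') − ord('a') = 33
'g': a..z range, 26 + ord('g') − ord('a') = 32
'r': a..z range, 26 + ord('r') − ord('a') = 43
'A': A..Z range, ord('A') − ord('A') = 0
'M': A..Z range, ord('M') − ord('A') = 12
'o': a..z range, 26 + ord('o') − ord('a') = 40
'6': 0..9 range, 52 + ord('6') − ord('0') = 58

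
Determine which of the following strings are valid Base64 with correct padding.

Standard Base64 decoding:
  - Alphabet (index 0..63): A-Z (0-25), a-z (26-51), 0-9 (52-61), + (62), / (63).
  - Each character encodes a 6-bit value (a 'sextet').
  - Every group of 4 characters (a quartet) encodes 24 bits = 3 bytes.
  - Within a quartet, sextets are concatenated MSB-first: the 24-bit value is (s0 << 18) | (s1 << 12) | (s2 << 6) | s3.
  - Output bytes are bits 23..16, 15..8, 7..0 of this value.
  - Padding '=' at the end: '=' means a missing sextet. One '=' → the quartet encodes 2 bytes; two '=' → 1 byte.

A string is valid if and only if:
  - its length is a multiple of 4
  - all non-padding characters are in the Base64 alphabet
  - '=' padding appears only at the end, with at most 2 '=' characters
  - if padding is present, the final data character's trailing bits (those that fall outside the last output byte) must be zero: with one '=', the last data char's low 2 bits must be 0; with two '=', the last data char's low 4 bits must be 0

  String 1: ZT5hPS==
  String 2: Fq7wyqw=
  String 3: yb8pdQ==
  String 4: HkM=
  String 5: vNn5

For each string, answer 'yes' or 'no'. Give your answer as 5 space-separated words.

String 1: 'ZT5hPS==' → invalid (bad trailing bits)
String 2: 'Fq7wyqw=' → valid
String 3: 'yb8pdQ==' → valid
String 4: 'HkM=' → valid
String 5: 'vNn5' → valid

Answer: no yes yes yes yes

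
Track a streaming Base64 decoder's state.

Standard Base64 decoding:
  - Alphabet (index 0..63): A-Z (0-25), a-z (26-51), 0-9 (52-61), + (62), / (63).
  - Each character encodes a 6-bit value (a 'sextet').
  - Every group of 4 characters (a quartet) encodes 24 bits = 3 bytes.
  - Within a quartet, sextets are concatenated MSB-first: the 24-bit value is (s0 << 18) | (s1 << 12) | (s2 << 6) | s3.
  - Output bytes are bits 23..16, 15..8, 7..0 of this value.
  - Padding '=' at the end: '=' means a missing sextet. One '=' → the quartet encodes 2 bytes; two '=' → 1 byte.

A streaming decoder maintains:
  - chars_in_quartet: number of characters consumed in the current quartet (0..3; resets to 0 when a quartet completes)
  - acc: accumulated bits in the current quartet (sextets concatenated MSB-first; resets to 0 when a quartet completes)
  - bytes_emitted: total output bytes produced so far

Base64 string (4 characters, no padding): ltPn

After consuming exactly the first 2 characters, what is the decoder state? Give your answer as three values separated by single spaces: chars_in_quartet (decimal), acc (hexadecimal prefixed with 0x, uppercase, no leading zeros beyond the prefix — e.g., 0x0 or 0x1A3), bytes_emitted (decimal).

Answer: 2 0x96D 0

Derivation:
After char 0 ('l'=37): chars_in_quartet=1 acc=0x25 bytes_emitted=0
After char 1 ('t'=45): chars_in_quartet=2 acc=0x96D bytes_emitted=0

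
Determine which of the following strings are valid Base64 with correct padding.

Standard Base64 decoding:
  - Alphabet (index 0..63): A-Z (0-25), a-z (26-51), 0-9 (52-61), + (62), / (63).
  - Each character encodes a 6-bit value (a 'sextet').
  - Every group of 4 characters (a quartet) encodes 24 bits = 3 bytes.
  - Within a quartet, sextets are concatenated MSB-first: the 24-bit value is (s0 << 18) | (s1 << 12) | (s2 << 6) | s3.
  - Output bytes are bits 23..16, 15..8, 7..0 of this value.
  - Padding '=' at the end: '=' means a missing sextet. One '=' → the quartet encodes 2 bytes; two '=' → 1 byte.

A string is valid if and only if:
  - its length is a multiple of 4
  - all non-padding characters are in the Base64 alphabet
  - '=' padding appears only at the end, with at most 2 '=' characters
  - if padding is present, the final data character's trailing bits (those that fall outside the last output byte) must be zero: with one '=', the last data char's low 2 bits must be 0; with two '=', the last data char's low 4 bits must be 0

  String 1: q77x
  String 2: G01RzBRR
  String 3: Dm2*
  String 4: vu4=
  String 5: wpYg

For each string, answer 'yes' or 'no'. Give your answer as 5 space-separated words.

String 1: 'q77x' → valid
String 2: 'G01RzBRR' → valid
String 3: 'Dm2*' → invalid (bad char(s): ['*'])
String 4: 'vu4=' → valid
String 5: 'wpYg' → valid

Answer: yes yes no yes yes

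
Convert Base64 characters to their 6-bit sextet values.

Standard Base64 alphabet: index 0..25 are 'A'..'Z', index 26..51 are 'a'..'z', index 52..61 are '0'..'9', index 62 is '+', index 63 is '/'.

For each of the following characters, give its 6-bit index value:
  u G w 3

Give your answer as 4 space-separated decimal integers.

'u': a..z range, 26 + ord('u') − ord('a') = 46
'G': A..Z range, ord('G') − ord('A') = 6
'w': a..z range, 26 + ord('w') − ord('a') = 48
'3': 0..9 range, 52 + ord('3') − ord('0') = 55

Answer: 46 6 48 55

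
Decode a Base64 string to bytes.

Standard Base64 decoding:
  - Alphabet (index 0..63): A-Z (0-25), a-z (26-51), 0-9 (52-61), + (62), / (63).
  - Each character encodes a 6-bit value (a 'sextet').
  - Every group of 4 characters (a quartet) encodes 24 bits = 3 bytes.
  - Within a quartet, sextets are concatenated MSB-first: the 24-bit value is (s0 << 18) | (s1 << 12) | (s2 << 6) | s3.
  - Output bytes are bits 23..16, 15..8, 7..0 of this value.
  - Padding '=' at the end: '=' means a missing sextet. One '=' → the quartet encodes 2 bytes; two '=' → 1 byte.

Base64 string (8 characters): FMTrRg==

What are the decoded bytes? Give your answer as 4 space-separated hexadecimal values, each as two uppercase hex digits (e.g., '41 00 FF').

After char 0 ('F'=5): chars_in_quartet=1 acc=0x5 bytes_emitted=0
After char 1 ('M'=12): chars_in_quartet=2 acc=0x14C bytes_emitted=0
After char 2 ('T'=19): chars_in_quartet=3 acc=0x5313 bytes_emitted=0
After char 3 ('r'=43): chars_in_quartet=4 acc=0x14C4EB -> emit 14 C4 EB, reset; bytes_emitted=3
After char 4 ('R'=17): chars_in_quartet=1 acc=0x11 bytes_emitted=3
After char 5 ('g'=32): chars_in_quartet=2 acc=0x460 bytes_emitted=3
Padding '==': partial quartet acc=0x460 -> emit 46; bytes_emitted=4

Answer: 14 C4 EB 46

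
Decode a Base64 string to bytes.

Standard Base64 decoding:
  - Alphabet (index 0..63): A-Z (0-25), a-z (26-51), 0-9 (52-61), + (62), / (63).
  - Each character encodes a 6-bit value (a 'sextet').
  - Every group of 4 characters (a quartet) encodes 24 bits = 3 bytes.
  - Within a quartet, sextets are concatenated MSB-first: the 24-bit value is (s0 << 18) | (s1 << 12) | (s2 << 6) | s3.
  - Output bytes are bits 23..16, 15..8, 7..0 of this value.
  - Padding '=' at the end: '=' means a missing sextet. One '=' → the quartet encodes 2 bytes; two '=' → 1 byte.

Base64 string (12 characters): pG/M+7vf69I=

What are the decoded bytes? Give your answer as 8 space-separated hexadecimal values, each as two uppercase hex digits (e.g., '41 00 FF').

Answer: A4 6F CC FB BB DF EB D2

Derivation:
After char 0 ('p'=41): chars_in_quartet=1 acc=0x29 bytes_emitted=0
After char 1 ('G'=6): chars_in_quartet=2 acc=0xA46 bytes_emitted=0
After char 2 ('/'=63): chars_in_quartet=3 acc=0x291BF bytes_emitted=0
After char 3 ('M'=12): chars_in_quartet=4 acc=0xA46FCC -> emit A4 6F CC, reset; bytes_emitted=3
After char 4 ('+'=62): chars_in_quartet=1 acc=0x3E bytes_emitted=3
After char 5 ('7'=59): chars_in_quartet=2 acc=0xFBB bytes_emitted=3
After char 6 ('v'=47): chars_in_quartet=3 acc=0x3EEEF bytes_emitted=3
After char 7 ('f'=31): chars_in_quartet=4 acc=0xFBBBDF -> emit FB BB DF, reset; bytes_emitted=6
After char 8 ('6'=58): chars_in_quartet=1 acc=0x3A bytes_emitted=6
After char 9 ('9'=61): chars_in_quartet=2 acc=0xEBD bytes_emitted=6
After char 10 ('I'=8): chars_in_quartet=3 acc=0x3AF48 bytes_emitted=6
Padding '=': partial quartet acc=0x3AF48 -> emit EB D2; bytes_emitted=8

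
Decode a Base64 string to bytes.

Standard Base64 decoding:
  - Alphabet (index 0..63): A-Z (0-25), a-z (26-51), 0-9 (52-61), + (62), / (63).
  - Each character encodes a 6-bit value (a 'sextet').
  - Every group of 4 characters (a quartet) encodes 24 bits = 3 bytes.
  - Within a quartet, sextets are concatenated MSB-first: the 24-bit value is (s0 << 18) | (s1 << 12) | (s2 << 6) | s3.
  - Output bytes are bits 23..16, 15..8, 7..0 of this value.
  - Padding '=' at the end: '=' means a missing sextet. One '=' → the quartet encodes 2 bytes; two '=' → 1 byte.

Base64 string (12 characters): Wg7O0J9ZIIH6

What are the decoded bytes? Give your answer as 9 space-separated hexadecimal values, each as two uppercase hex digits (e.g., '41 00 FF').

After char 0 ('W'=22): chars_in_quartet=1 acc=0x16 bytes_emitted=0
After char 1 ('g'=32): chars_in_quartet=2 acc=0x5A0 bytes_emitted=0
After char 2 ('7'=59): chars_in_quartet=3 acc=0x1683B bytes_emitted=0
After char 3 ('O'=14): chars_in_quartet=4 acc=0x5A0ECE -> emit 5A 0E CE, reset; bytes_emitted=3
After char 4 ('0'=52): chars_in_quartet=1 acc=0x34 bytes_emitted=3
After char 5 ('J'=9): chars_in_quartet=2 acc=0xD09 bytes_emitted=3
After char 6 ('9'=61): chars_in_quartet=3 acc=0x3427D bytes_emitted=3
After char 7 ('Z'=25): chars_in_quartet=4 acc=0xD09F59 -> emit D0 9F 59, reset; bytes_emitted=6
After char 8 ('I'=8): chars_in_quartet=1 acc=0x8 bytes_emitted=6
After char 9 ('I'=8): chars_in_quartet=2 acc=0x208 bytes_emitted=6
After char 10 ('H'=7): chars_in_quartet=3 acc=0x8207 bytes_emitted=6
After char 11 ('6'=58): chars_in_quartet=4 acc=0x2081FA -> emit 20 81 FA, reset; bytes_emitted=9

Answer: 5A 0E CE D0 9F 59 20 81 FA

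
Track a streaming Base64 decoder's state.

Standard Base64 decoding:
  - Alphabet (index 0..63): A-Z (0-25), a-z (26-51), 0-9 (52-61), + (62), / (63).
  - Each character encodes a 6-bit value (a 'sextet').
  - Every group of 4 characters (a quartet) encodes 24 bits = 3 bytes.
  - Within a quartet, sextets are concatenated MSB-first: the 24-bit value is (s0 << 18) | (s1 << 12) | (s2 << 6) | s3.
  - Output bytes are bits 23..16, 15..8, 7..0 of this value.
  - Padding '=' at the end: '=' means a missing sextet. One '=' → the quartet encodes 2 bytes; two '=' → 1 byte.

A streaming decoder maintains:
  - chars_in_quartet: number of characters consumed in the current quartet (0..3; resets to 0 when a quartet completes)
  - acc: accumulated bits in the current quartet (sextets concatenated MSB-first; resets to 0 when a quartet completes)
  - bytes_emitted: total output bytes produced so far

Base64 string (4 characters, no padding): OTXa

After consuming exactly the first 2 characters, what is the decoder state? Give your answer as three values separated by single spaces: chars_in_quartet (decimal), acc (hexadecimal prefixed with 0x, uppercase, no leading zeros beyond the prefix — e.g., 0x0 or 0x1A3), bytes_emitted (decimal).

After char 0 ('O'=14): chars_in_quartet=1 acc=0xE bytes_emitted=0
After char 1 ('T'=19): chars_in_quartet=2 acc=0x393 bytes_emitted=0

Answer: 2 0x393 0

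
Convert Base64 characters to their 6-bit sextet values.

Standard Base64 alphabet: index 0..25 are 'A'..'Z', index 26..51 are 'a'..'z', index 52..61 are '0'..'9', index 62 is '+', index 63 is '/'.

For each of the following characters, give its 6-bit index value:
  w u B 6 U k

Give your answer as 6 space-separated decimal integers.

'w': a..z range, 26 + ord('w') − ord('a') = 48
'u': a..z range, 26 + ord('u') − ord('a') = 46
'B': A..Z range, ord('B') − ord('A') = 1
'6': 0..9 range, 52 + ord('6') − ord('0') = 58
'U': A..Z range, ord('U') − ord('A') = 20
'k': a..z range, 26 + ord('k') − ord('a') = 36

Answer: 48 46 1 58 20 36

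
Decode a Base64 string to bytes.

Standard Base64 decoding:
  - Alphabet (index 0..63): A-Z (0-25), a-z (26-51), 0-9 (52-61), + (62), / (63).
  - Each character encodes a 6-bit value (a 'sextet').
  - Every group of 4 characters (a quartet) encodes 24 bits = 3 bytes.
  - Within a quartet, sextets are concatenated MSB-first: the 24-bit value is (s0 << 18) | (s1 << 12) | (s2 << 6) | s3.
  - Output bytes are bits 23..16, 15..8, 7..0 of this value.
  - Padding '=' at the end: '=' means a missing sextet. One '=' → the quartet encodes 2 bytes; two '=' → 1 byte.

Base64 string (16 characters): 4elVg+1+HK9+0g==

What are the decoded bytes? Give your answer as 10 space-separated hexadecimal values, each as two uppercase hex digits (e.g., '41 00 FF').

Answer: E1 E9 55 83 ED 7E 1C AF 7E D2

Derivation:
After char 0 ('4'=56): chars_in_quartet=1 acc=0x38 bytes_emitted=0
After char 1 ('e'=30): chars_in_quartet=2 acc=0xE1E bytes_emitted=0
After char 2 ('l'=37): chars_in_quartet=3 acc=0x387A5 bytes_emitted=0
After char 3 ('V'=21): chars_in_quartet=4 acc=0xE1E955 -> emit E1 E9 55, reset; bytes_emitted=3
After char 4 ('g'=32): chars_in_quartet=1 acc=0x20 bytes_emitted=3
After char 5 ('+'=62): chars_in_quartet=2 acc=0x83E bytes_emitted=3
After char 6 ('1'=53): chars_in_quartet=3 acc=0x20FB5 bytes_emitted=3
After char 7 ('+'=62): chars_in_quartet=4 acc=0x83ED7E -> emit 83 ED 7E, reset; bytes_emitted=6
After char 8 ('H'=7): chars_in_quartet=1 acc=0x7 bytes_emitted=6
After char 9 ('K'=10): chars_in_quartet=2 acc=0x1CA bytes_emitted=6
After char 10 ('9'=61): chars_in_quartet=3 acc=0x72BD bytes_emitted=6
After char 11 ('+'=62): chars_in_quartet=4 acc=0x1CAF7E -> emit 1C AF 7E, reset; bytes_emitted=9
After char 12 ('0'=52): chars_in_quartet=1 acc=0x34 bytes_emitted=9
After char 13 ('g'=32): chars_in_quartet=2 acc=0xD20 bytes_emitted=9
Padding '==': partial quartet acc=0xD20 -> emit D2; bytes_emitted=10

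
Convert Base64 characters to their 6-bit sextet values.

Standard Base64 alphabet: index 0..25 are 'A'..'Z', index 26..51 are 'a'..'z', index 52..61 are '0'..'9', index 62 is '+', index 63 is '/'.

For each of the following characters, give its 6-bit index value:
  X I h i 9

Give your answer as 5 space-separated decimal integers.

'X': A..Z range, ord('X') − ord('A') = 23
'I': A..Z range, ord('I') − ord('A') = 8
'h': a..z range, 26 + ord('h') − ord('a') = 33
'i': a..z range, 26 + ord('i') − ord('a') = 34
'9': 0..9 range, 52 + ord('9') − ord('0') = 61

Answer: 23 8 33 34 61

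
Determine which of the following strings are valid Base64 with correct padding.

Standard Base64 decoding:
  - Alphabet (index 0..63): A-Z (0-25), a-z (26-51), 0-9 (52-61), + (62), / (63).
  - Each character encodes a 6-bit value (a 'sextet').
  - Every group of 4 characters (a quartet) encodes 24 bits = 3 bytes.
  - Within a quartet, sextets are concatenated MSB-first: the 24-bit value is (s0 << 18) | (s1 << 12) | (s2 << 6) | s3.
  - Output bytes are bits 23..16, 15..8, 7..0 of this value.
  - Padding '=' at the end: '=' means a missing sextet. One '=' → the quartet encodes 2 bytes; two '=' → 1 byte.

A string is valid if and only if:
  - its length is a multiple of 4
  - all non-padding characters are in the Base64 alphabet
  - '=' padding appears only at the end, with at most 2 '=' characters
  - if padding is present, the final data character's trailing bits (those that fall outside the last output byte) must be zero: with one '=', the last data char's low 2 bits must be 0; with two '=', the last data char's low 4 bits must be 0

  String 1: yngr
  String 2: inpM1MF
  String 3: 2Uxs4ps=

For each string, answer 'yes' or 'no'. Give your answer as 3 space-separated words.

String 1: 'yngr' → valid
String 2: 'inpM1MF' → invalid (len=7 not mult of 4)
String 3: '2Uxs4ps=' → valid

Answer: yes no yes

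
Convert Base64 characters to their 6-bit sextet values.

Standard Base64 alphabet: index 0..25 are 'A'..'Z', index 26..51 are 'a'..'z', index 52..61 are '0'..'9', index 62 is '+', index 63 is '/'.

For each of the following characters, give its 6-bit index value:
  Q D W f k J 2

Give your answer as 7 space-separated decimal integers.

Answer: 16 3 22 31 36 9 54

Derivation:
'Q': A..Z range, ord('Q') − ord('A') = 16
'D': A..Z range, ord('D') − ord('A') = 3
'W': A..Z range, ord('W') − ord('A') = 22
'f': a..z range, 26 + ord('f') − ord('a') = 31
'k': a..z range, 26 + ord('k') − ord('a') = 36
'J': A..Z range, ord('J') − ord('A') = 9
'2': 0..9 range, 52 + ord('2') − ord('0') = 54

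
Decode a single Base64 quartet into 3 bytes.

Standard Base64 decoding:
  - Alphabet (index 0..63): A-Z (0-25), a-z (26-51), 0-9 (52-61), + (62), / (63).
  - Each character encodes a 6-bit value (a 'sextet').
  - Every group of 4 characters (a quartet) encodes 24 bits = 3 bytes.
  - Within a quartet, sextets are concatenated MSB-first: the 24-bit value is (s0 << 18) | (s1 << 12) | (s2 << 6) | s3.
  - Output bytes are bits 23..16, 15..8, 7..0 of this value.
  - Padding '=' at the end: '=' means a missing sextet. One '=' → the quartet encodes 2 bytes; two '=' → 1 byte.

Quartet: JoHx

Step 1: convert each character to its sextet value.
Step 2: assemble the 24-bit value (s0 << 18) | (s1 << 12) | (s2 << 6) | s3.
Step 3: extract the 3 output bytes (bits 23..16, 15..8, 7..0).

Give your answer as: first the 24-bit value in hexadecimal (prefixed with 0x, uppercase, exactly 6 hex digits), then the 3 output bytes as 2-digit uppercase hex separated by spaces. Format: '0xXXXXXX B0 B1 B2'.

Answer: 0x2681F1 26 81 F1

Derivation:
Sextets: J=9, o=40, H=7, x=49
24-bit: (9<<18) | (40<<12) | (7<<6) | 49
      = 0x240000 | 0x028000 | 0x0001C0 | 0x000031
      = 0x2681F1
Bytes: (v>>16)&0xFF=26, (v>>8)&0xFF=81, v&0xFF=F1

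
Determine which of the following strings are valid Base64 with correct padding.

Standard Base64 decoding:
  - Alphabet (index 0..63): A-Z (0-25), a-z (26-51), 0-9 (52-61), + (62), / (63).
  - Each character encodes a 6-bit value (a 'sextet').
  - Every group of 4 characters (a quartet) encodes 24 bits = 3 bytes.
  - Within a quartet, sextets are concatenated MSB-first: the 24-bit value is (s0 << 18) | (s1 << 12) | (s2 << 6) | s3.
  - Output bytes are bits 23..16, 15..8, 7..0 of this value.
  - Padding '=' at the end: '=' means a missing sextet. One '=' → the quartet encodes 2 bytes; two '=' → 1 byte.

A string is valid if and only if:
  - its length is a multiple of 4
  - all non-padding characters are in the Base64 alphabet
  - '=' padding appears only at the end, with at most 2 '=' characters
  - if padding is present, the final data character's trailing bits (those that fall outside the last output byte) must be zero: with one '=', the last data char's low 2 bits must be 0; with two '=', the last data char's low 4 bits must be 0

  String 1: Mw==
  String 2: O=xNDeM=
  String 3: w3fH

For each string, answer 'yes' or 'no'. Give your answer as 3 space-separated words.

String 1: 'Mw==' → valid
String 2: 'O=xNDeM=' → invalid (bad char(s): ['=']; '=' in middle)
String 3: 'w3fH' → valid

Answer: yes no yes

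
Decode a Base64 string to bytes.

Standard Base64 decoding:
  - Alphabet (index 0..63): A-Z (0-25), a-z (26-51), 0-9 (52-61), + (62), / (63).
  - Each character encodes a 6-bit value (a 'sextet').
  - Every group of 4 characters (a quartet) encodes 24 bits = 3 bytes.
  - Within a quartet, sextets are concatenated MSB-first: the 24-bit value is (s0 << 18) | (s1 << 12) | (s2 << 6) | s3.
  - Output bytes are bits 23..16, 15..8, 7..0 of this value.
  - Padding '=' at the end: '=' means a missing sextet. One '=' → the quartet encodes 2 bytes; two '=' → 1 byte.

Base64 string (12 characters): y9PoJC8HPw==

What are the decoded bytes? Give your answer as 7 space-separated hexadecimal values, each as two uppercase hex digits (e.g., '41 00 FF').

After char 0 ('y'=50): chars_in_quartet=1 acc=0x32 bytes_emitted=0
After char 1 ('9'=61): chars_in_quartet=2 acc=0xCBD bytes_emitted=0
After char 2 ('P'=15): chars_in_quartet=3 acc=0x32F4F bytes_emitted=0
After char 3 ('o'=40): chars_in_quartet=4 acc=0xCBD3E8 -> emit CB D3 E8, reset; bytes_emitted=3
After char 4 ('J'=9): chars_in_quartet=1 acc=0x9 bytes_emitted=3
After char 5 ('C'=2): chars_in_quartet=2 acc=0x242 bytes_emitted=3
After char 6 ('8'=60): chars_in_quartet=3 acc=0x90BC bytes_emitted=3
After char 7 ('H'=7): chars_in_quartet=4 acc=0x242F07 -> emit 24 2F 07, reset; bytes_emitted=6
After char 8 ('P'=15): chars_in_quartet=1 acc=0xF bytes_emitted=6
After char 9 ('w'=48): chars_in_quartet=2 acc=0x3F0 bytes_emitted=6
Padding '==': partial quartet acc=0x3F0 -> emit 3F; bytes_emitted=7

Answer: CB D3 E8 24 2F 07 3F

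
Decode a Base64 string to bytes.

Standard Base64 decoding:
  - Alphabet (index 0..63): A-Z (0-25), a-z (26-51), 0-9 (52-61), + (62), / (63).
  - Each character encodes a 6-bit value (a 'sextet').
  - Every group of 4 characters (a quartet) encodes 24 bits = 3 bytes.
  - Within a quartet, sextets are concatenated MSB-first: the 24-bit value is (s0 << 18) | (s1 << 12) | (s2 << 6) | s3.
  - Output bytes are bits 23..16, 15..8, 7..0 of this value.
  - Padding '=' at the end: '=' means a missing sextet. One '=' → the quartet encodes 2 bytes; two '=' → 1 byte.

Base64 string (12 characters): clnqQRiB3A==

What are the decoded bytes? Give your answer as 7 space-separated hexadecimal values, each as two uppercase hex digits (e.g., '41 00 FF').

Answer: 72 59 EA 41 18 81 DC

Derivation:
After char 0 ('c'=28): chars_in_quartet=1 acc=0x1C bytes_emitted=0
After char 1 ('l'=37): chars_in_quartet=2 acc=0x725 bytes_emitted=0
After char 2 ('n'=39): chars_in_quartet=3 acc=0x1C967 bytes_emitted=0
After char 3 ('q'=42): chars_in_quartet=4 acc=0x7259EA -> emit 72 59 EA, reset; bytes_emitted=3
After char 4 ('Q'=16): chars_in_quartet=1 acc=0x10 bytes_emitted=3
After char 5 ('R'=17): chars_in_quartet=2 acc=0x411 bytes_emitted=3
After char 6 ('i'=34): chars_in_quartet=3 acc=0x10462 bytes_emitted=3
After char 7 ('B'=1): chars_in_quartet=4 acc=0x411881 -> emit 41 18 81, reset; bytes_emitted=6
After char 8 ('3'=55): chars_in_quartet=1 acc=0x37 bytes_emitted=6
After char 9 ('A'=0): chars_in_quartet=2 acc=0xDC0 bytes_emitted=6
Padding '==': partial quartet acc=0xDC0 -> emit DC; bytes_emitted=7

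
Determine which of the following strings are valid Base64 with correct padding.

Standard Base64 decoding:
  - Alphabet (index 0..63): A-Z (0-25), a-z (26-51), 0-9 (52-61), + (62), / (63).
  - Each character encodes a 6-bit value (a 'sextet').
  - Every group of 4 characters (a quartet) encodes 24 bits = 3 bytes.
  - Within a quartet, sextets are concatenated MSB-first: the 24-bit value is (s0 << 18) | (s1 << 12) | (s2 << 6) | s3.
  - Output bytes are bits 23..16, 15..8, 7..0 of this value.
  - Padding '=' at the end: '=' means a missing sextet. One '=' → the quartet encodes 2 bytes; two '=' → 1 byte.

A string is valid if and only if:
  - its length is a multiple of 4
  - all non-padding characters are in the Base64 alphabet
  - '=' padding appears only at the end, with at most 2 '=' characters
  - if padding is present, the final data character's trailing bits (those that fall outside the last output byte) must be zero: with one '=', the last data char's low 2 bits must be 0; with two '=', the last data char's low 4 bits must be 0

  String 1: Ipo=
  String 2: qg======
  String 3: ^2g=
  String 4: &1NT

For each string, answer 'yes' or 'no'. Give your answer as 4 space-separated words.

Answer: yes no no no

Derivation:
String 1: 'Ipo=' → valid
String 2: 'qg======' → invalid (6 pad chars (max 2))
String 3: '^2g=' → invalid (bad char(s): ['^'])
String 4: '&1NT' → invalid (bad char(s): ['&'])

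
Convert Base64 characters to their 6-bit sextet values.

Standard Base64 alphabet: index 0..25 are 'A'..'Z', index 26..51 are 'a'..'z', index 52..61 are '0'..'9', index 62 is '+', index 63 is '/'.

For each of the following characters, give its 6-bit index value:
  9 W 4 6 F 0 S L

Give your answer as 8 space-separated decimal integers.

Answer: 61 22 56 58 5 52 18 11

Derivation:
'9': 0..9 range, 52 + ord('9') − ord('0') = 61
'W': A..Z range, ord('W') − ord('A') = 22
'4': 0..9 range, 52 + ord('4') − ord('0') = 56
'6': 0..9 range, 52 + ord('6') − ord('0') = 58
'F': A..Z range, ord('F') − ord('A') = 5
'0': 0..9 range, 52 + ord('0') − ord('0') = 52
'S': A..Z range, ord('S') − ord('A') = 18
'L': A..Z range, ord('L') − ord('A') = 11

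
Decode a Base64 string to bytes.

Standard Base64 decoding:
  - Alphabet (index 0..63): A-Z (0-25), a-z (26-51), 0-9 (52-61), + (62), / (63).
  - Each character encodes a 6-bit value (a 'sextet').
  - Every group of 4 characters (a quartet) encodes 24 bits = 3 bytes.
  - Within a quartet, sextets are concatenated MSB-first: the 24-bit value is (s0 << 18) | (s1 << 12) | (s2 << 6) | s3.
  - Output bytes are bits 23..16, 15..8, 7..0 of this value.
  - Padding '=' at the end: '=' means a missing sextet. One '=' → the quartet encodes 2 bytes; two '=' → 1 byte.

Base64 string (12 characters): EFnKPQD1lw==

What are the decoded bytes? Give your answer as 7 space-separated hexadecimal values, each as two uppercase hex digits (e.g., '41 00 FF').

After char 0 ('E'=4): chars_in_quartet=1 acc=0x4 bytes_emitted=0
After char 1 ('F'=5): chars_in_quartet=2 acc=0x105 bytes_emitted=0
After char 2 ('n'=39): chars_in_quartet=3 acc=0x4167 bytes_emitted=0
After char 3 ('K'=10): chars_in_quartet=4 acc=0x1059CA -> emit 10 59 CA, reset; bytes_emitted=3
After char 4 ('P'=15): chars_in_quartet=1 acc=0xF bytes_emitted=3
After char 5 ('Q'=16): chars_in_quartet=2 acc=0x3D0 bytes_emitted=3
After char 6 ('D'=3): chars_in_quartet=3 acc=0xF403 bytes_emitted=3
After char 7 ('1'=53): chars_in_quartet=4 acc=0x3D00F5 -> emit 3D 00 F5, reset; bytes_emitted=6
After char 8 ('l'=37): chars_in_quartet=1 acc=0x25 bytes_emitted=6
After char 9 ('w'=48): chars_in_quartet=2 acc=0x970 bytes_emitted=6
Padding '==': partial quartet acc=0x970 -> emit 97; bytes_emitted=7

Answer: 10 59 CA 3D 00 F5 97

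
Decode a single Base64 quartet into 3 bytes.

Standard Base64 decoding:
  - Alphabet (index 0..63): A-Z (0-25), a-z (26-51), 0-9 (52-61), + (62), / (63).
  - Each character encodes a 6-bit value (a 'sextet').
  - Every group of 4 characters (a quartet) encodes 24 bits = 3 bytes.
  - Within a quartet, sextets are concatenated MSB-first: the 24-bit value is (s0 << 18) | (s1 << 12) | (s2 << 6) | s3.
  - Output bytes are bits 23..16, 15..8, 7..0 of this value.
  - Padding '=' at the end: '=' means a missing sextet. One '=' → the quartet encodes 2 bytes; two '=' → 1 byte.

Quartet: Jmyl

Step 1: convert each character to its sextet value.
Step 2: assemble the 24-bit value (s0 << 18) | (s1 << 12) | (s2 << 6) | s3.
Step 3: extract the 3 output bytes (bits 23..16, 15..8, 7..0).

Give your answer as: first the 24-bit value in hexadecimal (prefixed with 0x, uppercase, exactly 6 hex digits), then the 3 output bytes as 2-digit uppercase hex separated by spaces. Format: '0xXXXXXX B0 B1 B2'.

Sextets: J=9, m=38, y=50, l=37
24-bit: (9<<18) | (38<<12) | (50<<6) | 37
      = 0x240000 | 0x026000 | 0x000C80 | 0x000025
      = 0x266CA5
Bytes: (v>>16)&0xFF=26, (v>>8)&0xFF=6C, v&0xFF=A5

Answer: 0x266CA5 26 6C A5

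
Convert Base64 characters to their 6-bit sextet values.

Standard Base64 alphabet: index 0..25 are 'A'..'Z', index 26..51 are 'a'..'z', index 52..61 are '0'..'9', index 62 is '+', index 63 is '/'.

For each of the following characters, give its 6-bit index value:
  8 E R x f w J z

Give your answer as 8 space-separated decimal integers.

Answer: 60 4 17 49 31 48 9 51

Derivation:
'8': 0..9 range, 52 + ord('8') − ord('0') = 60
'E': A..Z range, ord('E') − ord('A') = 4
'R': A..Z range, ord('R') − ord('A') = 17
'x': a..z range, 26 + ord('x') − ord('a') = 49
'f': a..z range, 26 + ord('f') − ord('a') = 31
'w': a..z range, 26 + ord('w') − ord('a') = 48
'J': A..Z range, ord('J') − ord('A') = 9
'z': a..z range, 26 + ord('z') − ord('a') = 51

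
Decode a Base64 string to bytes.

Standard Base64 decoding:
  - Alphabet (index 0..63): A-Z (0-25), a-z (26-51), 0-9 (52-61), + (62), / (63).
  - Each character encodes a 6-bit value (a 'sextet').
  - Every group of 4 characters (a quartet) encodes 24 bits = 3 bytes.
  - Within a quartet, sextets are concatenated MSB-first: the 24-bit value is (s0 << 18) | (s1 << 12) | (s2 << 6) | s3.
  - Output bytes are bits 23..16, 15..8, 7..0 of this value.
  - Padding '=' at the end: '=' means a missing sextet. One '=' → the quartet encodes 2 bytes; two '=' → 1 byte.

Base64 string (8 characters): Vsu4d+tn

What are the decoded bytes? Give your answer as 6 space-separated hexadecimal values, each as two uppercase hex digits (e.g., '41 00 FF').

Answer: 56 CB B8 77 EB 67

Derivation:
After char 0 ('V'=21): chars_in_quartet=1 acc=0x15 bytes_emitted=0
After char 1 ('s'=44): chars_in_quartet=2 acc=0x56C bytes_emitted=0
After char 2 ('u'=46): chars_in_quartet=3 acc=0x15B2E bytes_emitted=0
After char 3 ('4'=56): chars_in_quartet=4 acc=0x56CBB8 -> emit 56 CB B8, reset; bytes_emitted=3
After char 4 ('d'=29): chars_in_quartet=1 acc=0x1D bytes_emitted=3
After char 5 ('+'=62): chars_in_quartet=2 acc=0x77E bytes_emitted=3
After char 6 ('t'=45): chars_in_quartet=3 acc=0x1DFAD bytes_emitted=3
After char 7 ('n'=39): chars_in_quartet=4 acc=0x77EB67 -> emit 77 EB 67, reset; bytes_emitted=6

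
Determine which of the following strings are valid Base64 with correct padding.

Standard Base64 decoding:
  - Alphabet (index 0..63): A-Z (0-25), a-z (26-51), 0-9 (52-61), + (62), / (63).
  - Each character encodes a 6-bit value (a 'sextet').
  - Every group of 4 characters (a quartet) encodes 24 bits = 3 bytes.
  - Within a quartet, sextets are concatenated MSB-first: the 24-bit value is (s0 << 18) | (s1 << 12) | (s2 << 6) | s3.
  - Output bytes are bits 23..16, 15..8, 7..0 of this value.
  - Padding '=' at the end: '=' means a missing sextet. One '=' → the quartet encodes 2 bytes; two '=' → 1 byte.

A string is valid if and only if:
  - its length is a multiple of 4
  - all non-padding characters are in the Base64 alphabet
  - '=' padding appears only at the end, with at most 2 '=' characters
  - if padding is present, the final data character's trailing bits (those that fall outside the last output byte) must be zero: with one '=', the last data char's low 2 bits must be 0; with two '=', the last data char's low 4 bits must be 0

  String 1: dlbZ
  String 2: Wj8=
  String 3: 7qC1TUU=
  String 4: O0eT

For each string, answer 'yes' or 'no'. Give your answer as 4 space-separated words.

String 1: 'dlbZ' → valid
String 2: 'Wj8=' → valid
String 3: '7qC1TUU=' → valid
String 4: 'O0eT' → valid

Answer: yes yes yes yes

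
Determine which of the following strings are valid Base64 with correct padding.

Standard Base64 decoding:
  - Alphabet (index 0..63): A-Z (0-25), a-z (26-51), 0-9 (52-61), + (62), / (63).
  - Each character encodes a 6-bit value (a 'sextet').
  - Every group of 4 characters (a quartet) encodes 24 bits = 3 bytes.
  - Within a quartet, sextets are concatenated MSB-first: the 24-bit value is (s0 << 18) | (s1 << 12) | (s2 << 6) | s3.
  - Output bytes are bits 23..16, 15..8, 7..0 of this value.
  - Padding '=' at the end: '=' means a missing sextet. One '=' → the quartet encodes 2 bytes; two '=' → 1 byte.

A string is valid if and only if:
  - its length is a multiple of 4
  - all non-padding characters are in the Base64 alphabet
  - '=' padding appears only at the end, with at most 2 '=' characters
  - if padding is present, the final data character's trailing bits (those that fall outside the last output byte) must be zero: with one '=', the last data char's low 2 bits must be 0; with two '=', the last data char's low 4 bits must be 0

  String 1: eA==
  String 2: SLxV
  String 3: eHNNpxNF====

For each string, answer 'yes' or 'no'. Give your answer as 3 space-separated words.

Answer: yes yes no

Derivation:
String 1: 'eA==' → valid
String 2: 'SLxV' → valid
String 3: 'eHNNpxNF====' → invalid (4 pad chars (max 2))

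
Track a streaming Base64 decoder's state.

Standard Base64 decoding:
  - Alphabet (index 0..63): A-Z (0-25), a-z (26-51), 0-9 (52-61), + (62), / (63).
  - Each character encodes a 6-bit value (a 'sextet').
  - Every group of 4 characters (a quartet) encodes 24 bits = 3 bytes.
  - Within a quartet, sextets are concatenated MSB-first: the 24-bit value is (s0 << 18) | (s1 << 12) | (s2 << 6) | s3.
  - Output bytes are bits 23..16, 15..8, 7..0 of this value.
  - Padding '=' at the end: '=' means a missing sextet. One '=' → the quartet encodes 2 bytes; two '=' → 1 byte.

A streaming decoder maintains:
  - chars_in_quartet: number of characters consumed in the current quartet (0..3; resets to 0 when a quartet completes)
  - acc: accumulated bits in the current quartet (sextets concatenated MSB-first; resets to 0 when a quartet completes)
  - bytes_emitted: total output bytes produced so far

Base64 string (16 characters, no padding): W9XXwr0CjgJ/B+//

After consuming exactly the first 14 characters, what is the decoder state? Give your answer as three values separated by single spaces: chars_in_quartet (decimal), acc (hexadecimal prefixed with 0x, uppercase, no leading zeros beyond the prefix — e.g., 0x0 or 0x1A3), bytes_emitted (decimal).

After char 0 ('W'=22): chars_in_quartet=1 acc=0x16 bytes_emitted=0
After char 1 ('9'=61): chars_in_quartet=2 acc=0x5BD bytes_emitted=0
After char 2 ('X'=23): chars_in_quartet=3 acc=0x16F57 bytes_emitted=0
After char 3 ('X'=23): chars_in_quartet=4 acc=0x5BD5D7 -> emit 5B D5 D7, reset; bytes_emitted=3
After char 4 ('w'=48): chars_in_quartet=1 acc=0x30 bytes_emitted=3
After char 5 ('r'=43): chars_in_quartet=2 acc=0xC2B bytes_emitted=3
After char 6 ('0'=52): chars_in_quartet=3 acc=0x30AF4 bytes_emitted=3
After char 7 ('C'=2): chars_in_quartet=4 acc=0xC2BD02 -> emit C2 BD 02, reset; bytes_emitted=6
After char 8 ('j'=35): chars_in_quartet=1 acc=0x23 bytes_emitted=6
After char 9 ('g'=32): chars_in_quartet=2 acc=0x8E0 bytes_emitted=6
After char 10 ('J'=9): chars_in_quartet=3 acc=0x23809 bytes_emitted=6
After char 11 ('/'=63): chars_in_quartet=4 acc=0x8E027F -> emit 8E 02 7F, reset; bytes_emitted=9
After char 12 ('B'=1): chars_in_quartet=1 acc=0x1 bytes_emitted=9
After char 13 ('+'=62): chars_in_quartet=2 acc=0x7E bytes_emitted=9

Answer: 2 0x7E 9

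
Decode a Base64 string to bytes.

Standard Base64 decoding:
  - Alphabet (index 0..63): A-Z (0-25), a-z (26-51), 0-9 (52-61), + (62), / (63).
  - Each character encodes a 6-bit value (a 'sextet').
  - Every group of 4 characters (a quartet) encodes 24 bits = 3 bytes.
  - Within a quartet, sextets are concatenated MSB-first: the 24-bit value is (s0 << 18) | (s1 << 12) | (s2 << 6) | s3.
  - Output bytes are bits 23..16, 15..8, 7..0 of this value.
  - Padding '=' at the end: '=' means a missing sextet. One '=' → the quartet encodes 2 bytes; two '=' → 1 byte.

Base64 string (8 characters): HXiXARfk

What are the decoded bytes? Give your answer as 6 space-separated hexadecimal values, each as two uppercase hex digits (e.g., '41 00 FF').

After char 0 ('H'=7): chars_in_quartet=1 acc=0x7 bytes_emitted=0
After char 1 ('X'=23): chars_in_quartet=2 acc=0x1D7 bytes_emitted=0
After char 2 ('i'=34): chars_in_quartet=3 acc=0x75E2 bytes_emitted=0
After char 3 ('X'=23): chars_in_quartet=4 acc=0x1D7897 -> emit 1D 78 97, reset; bytes_emitted=3
After char 4 ('A'=0): chars_in_quartet=1 acc=0x0 bytes_emitted=3
After char 5 ('R'=17): chars_in_quartet=2 acc=0x11 bytes_emitted=3
After char 6 ('f'=31): chars_in_quartet=3 acc=0x45F bytes_emitted=3
After char 7 ('k'=36): chars_in_quartet=4 acc=0x117E4 -> emit 01 17 E4, reset; bytes_emitted=6

Answer: 1D 78 97 01 17 E4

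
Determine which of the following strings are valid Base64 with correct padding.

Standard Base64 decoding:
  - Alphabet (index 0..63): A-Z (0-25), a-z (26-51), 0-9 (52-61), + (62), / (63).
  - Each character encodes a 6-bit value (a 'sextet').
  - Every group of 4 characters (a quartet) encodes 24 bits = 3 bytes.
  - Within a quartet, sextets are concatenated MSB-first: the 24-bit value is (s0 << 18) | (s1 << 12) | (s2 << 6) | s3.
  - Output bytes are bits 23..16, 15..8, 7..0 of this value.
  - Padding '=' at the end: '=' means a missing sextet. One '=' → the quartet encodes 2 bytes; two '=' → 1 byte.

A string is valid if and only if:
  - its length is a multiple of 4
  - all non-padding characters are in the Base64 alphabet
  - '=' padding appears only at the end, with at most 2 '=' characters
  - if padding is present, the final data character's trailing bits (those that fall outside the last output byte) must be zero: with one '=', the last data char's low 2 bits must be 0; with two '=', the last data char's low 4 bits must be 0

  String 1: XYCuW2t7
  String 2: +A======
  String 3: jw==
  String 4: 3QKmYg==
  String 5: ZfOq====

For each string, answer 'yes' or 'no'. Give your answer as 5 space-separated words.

String 1: 'XYCuW2t7' → valid
String 2: '+A======' → invalid (6 pad chars (max 2))
String 3: 'jw==' → valid
String 4: '3QKmYg==' → valid
String 5: 'ZfOq====' → invalid (4 pad chars (max 2))

Answer: yes no yes yes no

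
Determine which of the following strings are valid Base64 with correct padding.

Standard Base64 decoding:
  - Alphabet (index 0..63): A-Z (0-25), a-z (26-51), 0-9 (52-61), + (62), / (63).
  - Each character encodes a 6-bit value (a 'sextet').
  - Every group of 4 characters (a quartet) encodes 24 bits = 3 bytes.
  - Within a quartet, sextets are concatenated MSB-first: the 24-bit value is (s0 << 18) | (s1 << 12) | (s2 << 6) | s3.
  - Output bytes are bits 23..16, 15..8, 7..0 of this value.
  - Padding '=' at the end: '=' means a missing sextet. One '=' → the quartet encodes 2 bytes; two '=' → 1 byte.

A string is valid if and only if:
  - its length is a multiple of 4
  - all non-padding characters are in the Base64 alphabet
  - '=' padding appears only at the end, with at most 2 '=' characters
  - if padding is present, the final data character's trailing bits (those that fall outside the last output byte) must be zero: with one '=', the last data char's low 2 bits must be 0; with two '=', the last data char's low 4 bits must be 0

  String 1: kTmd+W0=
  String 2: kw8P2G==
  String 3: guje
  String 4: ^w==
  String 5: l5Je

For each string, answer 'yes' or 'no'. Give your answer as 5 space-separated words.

Answer: yes no yes no yes

Derivation:
String 1: 'kTmd+W0=' → valid
String 2: 'kw8P2G==' → invalid (bad trailing bits)
String 3: 'guje' → valid
String 4: '^w==' → invalid (bad char(s): ['^'])
String 5: 'l5Je' → valid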